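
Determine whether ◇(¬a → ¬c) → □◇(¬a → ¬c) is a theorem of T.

Invalid (countermodel exists)

Tableau for the negation ¬(◇(¬a → ¬c) → □◇(¬a → ¬c)):
1. ¬(◇(¬a → ¬c) → □◇(¬a → ¬c)), w0
2. ◇(¬a → ¬c), w0   [¬→-rule on 1]
3. ¬□◇(¬a → ¬c), w0   [¬→-rule on 1]
4. ¬a → ¬c, w1   [◇-rule on 2: fresh world w1, w0Rw1]
5. ¬c, w1   [→-rule on 4 (branches; this branch)]
6. ¬◇(¬a → ¬c), w2   [¬□-rule on 3: fresh world w2, w0Rw2]
7. ¬(¬a → ¬c), w2   [¬◇-rule on 6 via w2Rw2]
8. ¬a, w2   [¬→-rule on 7]
9. c, w2   [¬→-rule on 7]
Accessibility: w0Rw0, w0Rw1, w0Rw2, w1Rw1, w2Rw2
The negation has an open branch (countermodel exists).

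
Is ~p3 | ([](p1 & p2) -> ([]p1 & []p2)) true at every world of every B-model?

Valid

Tableau for the negation ~(~p3 | ([](p1 & p2) -> ([]p1 & []p2))):
1. ~(~p3 | ([](p1 & p2) -> ([]p1 & []p2))), u
2. p3, u
3. ~([](p1 & p2) -> ([]p1 & []p2)), u
4. [](p1 & p2), u
5. ~([]p1 & []p2), u
6. p1 & p2, u
7. p1, u
8. p2, u
9. ~[]p2, u
10. ~p2, v
11. p1 & p2, v
12. p1, v
13. p2, v
Accessibility: uRu, uRv, vRu, vRv
Branch closes: p2 and ~p2 both at v.
All branches of the negation close; one closing branch shown above.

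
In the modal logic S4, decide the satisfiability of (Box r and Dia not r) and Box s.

Unsatisfiable (every branch closes)

1. (Box r and Dia not r) and Box s, w0
2. Box r and Dia not r, w0
3. Box s, w0
4. Box r, w0
5. Dia not r, w0
6. s, w0
7. r, w0
8. not r, w1
9. s, w1
10. r, w1
Accessibility: w0Rw0, w0Rw1, w1Rw1
Branch closes: r and not r both at w1.
(One branch shown.) All branches close.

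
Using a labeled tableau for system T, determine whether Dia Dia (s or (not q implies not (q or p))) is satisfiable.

Yes, satisfiable

1. Dia Dia (s or (not q implies not (q or p))), w0
2. Dia (s or (not q implies not (q or p))), w1   [Dia-rule on 1: fresh world w1, w0Rw1]
3. s or (not q implies not (q or p)), w2   [Dia-rule on 2: fresh world w2, w1Rw2]
4. not q implies not (q or p), w2   [or-rule on 3 (branches; this branch)]
5. not (q or p), w2   [implies-rule on 4 (branches; this branch)]
6. not q, w2   [neg-or-rule on 5]
7. not p, w2   [neg-or-rule on 5]
Accessibility: w0Rw0, w0Rw1, w1Rw1, w1Rw2, w2Rw2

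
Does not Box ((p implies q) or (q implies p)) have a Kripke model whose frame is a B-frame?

1. not Box ((p implies q) or (q implies p)), 0
2. not ((p implies q) or (q implies p)), 1
3. not (p implies q), 1
4. not (q implies p), 1
5. p, 1
6. not q, 1
7. q, 1
8. not p, 1
Accessibility: 0R0, 0R1, 1R0, 1R1
Branch closes: q and not q both at 1.
All branches of the tableau close; one closing branch shown above.

Unsatisfiable (every branch closes)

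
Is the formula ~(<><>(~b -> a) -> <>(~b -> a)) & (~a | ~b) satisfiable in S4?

1. ~(<><>(~b -> a) -> <>(~b -> a)) & (~a | ~b), u
2. ~(<><>(~b -> a) -> <>(~b -> a)), u
3. ~a | ~b, u
4. <><>(~b -> a), u
5. ~<>(~b -> a), u
6. ~(~b -> a), u
7. ~b, u
8. ~a, u
9. <>(~b -> a), v
10. ~(~b -> a), v
11. ~b, v
12. ~a, v
13. ~b -> a, w
14. ~(~b -> a), w
15. ~b, w
16. ~a, w
17. a, w
Accessibility: uRu, uRv, uRw, vRv, vRw, wRw
Branch closes: a and ~a both at w.
(One branch shown.) All branches close.

Unsatisfiable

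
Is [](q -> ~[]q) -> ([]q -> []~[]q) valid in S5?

Yes, valid

Tableau for the negation ~([](q -> ~[]q) -> ([]q -> []~[]q)):
1. ~([](q -> ~[]q) -> ([]q -> []~[]q)), w0
2. [](q -> ~[]q), w0   [~->-rule on 1]
3. ~([]q -> []~[]q), w0   [~->-rule on 1]
4. []q, w0   [~->-rule on 3]
5. ~[]~[]q, w0   [~->-rule on 3]
6. q -> ~[]q, w0   [[]-rule on 2 via w0Rw0]
7. q, w0   [[]-rule on 4 via w0Rw0]
8. ~[]q, w0   [->-rule on 6 (branches; this branch)]
9. []q, w1   [~[]-rule on 5: fresh world w1, w0Rw1]
10. q -> ~[]q, w1   [[]-rule on 2 via w0Rw1]
11. q, w1   [[]-rule on 4 via w0Rw1]
12. ~[]q, w1   [->-rule on 10 (branches; this branch)]
13. ~q, w2   [~[]-rule on 8: fresh world w2, w0Rw2]
14. q -> ~[]q, w2   [[]-rule on 2 via w0Rw2]
15. q, w2   [[]-rule on 4 via w0Rw2]
Accessibility: w0Rw0, w0Rw1, w0Rw2, w1Rw0, w1Rw1, w1Rw2, w2Rw0, w2Rw1, w2Rw2
Branch closes: q and ~q both at w2.
Every branch of the negation's tableau closes; the branch above is one of them.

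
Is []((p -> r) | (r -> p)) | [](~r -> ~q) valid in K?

Tableau for the negation ~([]((p -> r) | (r -> p)) | [](~r -> ~q)):
1. ~([]((p -> r) | (r -> p)) | [](~r -> ~q)), w0
2. ~[]((p -> r) | (r -> p)), w0
3. ~[](~r -> ~q), w0
4. ~((p -> r) | (r -> p)), w1
5. ~(p -> r), w1
6. ~(r -> p), w1
7. p, w1
8. ~r, w1
9. r, w1
10. ~p, w1
Accessibility: w0Rw1
Branch closes: r and ~r both at w1.
Every branch of the negation's tableau closes; the branch above is one of them.

Valid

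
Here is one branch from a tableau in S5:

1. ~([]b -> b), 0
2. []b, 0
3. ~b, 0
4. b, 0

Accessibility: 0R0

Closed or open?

Closed

Both b and ~b appear at 0.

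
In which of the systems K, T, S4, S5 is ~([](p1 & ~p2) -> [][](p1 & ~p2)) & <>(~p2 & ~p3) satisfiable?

T-tableau for the formula:
1. ~([](p1 & ~p2) -> [][](p1 & ~p2)) & <>(~p2 & ~p3), u
2. ~([](p1 & ~p2) -> [][](p1 & ~p2)), u
3. <>(~p2 & ~p3), u
4. [](p1 & ~p2), u
5. ~[][](p1 & ~p2), u
6. p1 & ~p2, u
7. p1, u
8. ~p2, u
9. ~p2 & ~p3, v
10. ~p2, v
11. ~p3, v
12. p1 & ~p2, v
13. p1, v
14. ~[](p1 & ~p2), w
15. p1 & ~p2, w
16. p1, w
17. ~p2, w
18. ~(p1 & ~p2), x
19. p2, x
Accessibility: uRu, uRv, uRw, vRv, wRw, wRx, xRx
Complete open branch: satisfiable in T, hence also in K (this T-model is also a K-model).
S4-tableau for the formula:
1. ~([](p1 & ~p2) -> [][](p1 & ~p2)) & <>(~p2 & ~p3), u
2. ~([](p1 & ~p2) -> [][](p1 & ~p2)), u
3. <>(~p2 & ~p3), u
4. [](p1 & ~p2), u
5. ~[][](p1 & ~p2), u
6. p1 & ~p2, u
7. p1, u
8. ~p2, u
9. ~p2 & ~p3, v
10. ~p2, v
11. ~p3, v
12. p1 & ~p2, v
13. p1, v
14. ~[](p1 & ~p2), w
15. p1 & ~p2, w
16. p1, w
17. ~p2, w
18. ~(p1 & ~p2), x
19. p1 & ~p2, x
20. p1, x
21. ~p2, x
22. p2, x
Accessibility: uRu, uRv, uRw, uRx, vRv, wRw, wRx, xRx
Branch closes: p2 and ~p2 both at x.
Every branch closes (one shown): unsatisfiable in S4, hence also in S5 (every S5-frame is an S4-frame).

K, T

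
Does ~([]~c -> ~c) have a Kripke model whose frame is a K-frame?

1. ~([]~c -> ~c), w0
2. []~c, w0
3. c, w0

Satisfiable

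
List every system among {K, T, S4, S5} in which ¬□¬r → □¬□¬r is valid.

S4-tableau for the negation ¬(¬□¬r → □¬□¬r):
1. ¬(¬□¬r → □¬□¬r), 0
2. ¬□¬r, 0
3. ¬□¬□¬r, 0
4. r, 1
5. □¬r, 2
6. ¬r, 2
Accessibility: 0R0, 0R1, 0R2, 1R1, 2R2
Complete open branch: countermodel on an S4-frame, so not valid in S4, nor in K, T (the same frame is also a K-frame and a T-frame).
S5-tableau for the negation ¬(¬□¬r → □¬□¬r):
1. ¬(¬□¬r → □¬□¬r), 0
2. ¬□¬r, 0
3. ¬□¬□¬r, 0
4. r, 1
5. □¬r, 2
6. ¬r, 0
7. ¬r, 1
Accessibility: 0R0, 0R1, 0R2, 1R0, 1R1, 1R2, 2R0, 2R1, 2R2
Branch closes: r and ¬r both at 1.
Every branch closes (one shown): valid in S5.

S5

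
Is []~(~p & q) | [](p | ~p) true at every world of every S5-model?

Tableau for the negation ~([]~(~p & q) | [](p | ~p)):
1. ~([]~(~p & q) | [](p | ~p)), 0
2. ~[]~(~p & q), 0
3. ~[](p | ~p), 0
4. ~p & q, 1
5. ~p, 1
6. q, 1
7. ~(p | ~p), 2
8. ~p, 2
9. p, 2
Accessibility: 0R0, 0R1, 0R2, 1R0, 1R1, 1R2, 2R0, 2R1, 2R2
Branch closes: p and ~p both at 2.
All branches of the negation close; one closing branch shown above.

Valid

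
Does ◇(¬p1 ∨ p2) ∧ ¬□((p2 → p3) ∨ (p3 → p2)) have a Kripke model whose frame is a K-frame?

Unsatisfiable

1. ◇(¬p1 ∨ p2) ∧ ¬□((p2 → p3) ∨ (p3 → p2)), w0
2. ◇(¬p1 ∨ p2), w0   [∧-rule on 1]
3. ¬□((p2 → p3) ∨ (p3 → p2)), w0   [∧-rule on 1]
4. ¬p1 ∨ p2, w1   [◇-rule on 2: fresh world w1, w0Rw1]
5. p2, w1   [∨-rule on 4 (branches; this branch)]
6. ¬((p2 → p3) ∨ (p3 → p2)), w2   [¬□-rule on 3: fresh world w2, w0Rw2]
7. ¬(p2 → p3), w2   [¬∨-rule on 6]
8. ¬(p3 → p2), w2   [¬∨-rule on 6]
9. p2, w2   [¬→-rule on 7]
10. ¬p3, w2   [¬→-rule on 7]
11. p3, w2   [¬→-rule on 8]
12. ¬p2, w2   [¬→-rule on 8]
Accessibility: w0Rw1, w0Rw2
Branch closes: p3 and ¬p3 both at w2.
All branches of the tableau close; one closing branch shown above.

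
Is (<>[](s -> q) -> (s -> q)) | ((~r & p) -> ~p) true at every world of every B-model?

Tableau for the negation ~((<>[](s -> q) -> (s -> q)) | ((~r & p) -> ~p)):
1. ~((<>[](s -> q) -> (s -> q)) | ((~r & p) -> ~p)), w0
2. ~(<>[](s -> q) -> (s -> q)), w0
3. ~((~r & p) -> ~p), w0
4. <>[](s -> q), w0
5. ~(s -> q), w0
6. ~r & p, w0
7. p, w0
8. s, w0
9. ~q, w0
10. ~r, w0
11. [](s -> q), w1
12. s -> q, w0
13. s -> q, w1
14. q, w0
Accessibility: w0Rw0, w0Rw1, w1Rw0, w1Rw1
Branch closes: q and ~q both at w0.
All branches of the negation close; one closing branch shown above.

Valid in B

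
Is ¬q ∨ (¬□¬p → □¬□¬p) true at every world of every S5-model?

Tableau for the negation ¬(¬q ∨ (¬□¬p → □¬□¬p)):
1. ¬(¬q ∨ (¬□¬p → □¬□¬p)), w0
2. q, w0   [¬∨-rule on 1]
3. ¬(¬□¬p → □¬□¬p), w0   [¬∨-rule on 1]
4. ¬□¬p, w0   [¬→-rule on 3]
5. ¬□¬□¬p, w0   [¬→-rule on 3]
6. p, w1   [¬□-rule on 4: fresh world w1, w0Rw1]
7. □¬p, w2   [¬□-rule on 5: fresh world w2, w0Rw2]
8. ¬p, w0   [□-rule on 7 via w2Rw0]
9. ¬p, w1   [□-rule on 7 via w2Rw1]
Accessibility: w0Rw0, w0Rw1, w0Rw2, w1Rw0, w1Rw1, w1Rw2, w2Rw0, w2Rw1, w2Rw2
Branch closes: p and ¬p both at w1.
All branches of the negation close; one closing branch shown above.

Valid in S5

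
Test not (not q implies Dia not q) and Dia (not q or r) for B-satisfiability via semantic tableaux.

Unsatisfiable

1. not (not q implies Dia not q) and Dia (not q or r), 0
2. not (not q implies Dia not q), 0
3. Dia (not q or r), 0
4. not q, 0
5. not Dia not q, 0
6. q, 0
Accessibility: 0R0
Branch closes: q and not q both at 0.
(One branch shown.) All branches close.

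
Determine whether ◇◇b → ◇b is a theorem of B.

No, not valid

Tableau for the negation ¬(◇◇b → ◇b):
1. ¬(◇◇b → ◇b), 0
2. ◇◇b, 0
3. ¬◇b, 0
4. ¬b, 0
5. ◇b, 1
6. ¬b, 1
7. b, 2
Accessibility: 0R0, 0R1, 1R0, 1R1, 1R2, 2R1, 2R2
The negation has an open branch (countermodel exists).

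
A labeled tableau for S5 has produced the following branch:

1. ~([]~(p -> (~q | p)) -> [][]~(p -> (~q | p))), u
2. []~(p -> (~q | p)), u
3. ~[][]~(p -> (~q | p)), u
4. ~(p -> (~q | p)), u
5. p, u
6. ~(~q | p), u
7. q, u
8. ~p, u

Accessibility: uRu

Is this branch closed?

Both p and ~p appear at u.

Closed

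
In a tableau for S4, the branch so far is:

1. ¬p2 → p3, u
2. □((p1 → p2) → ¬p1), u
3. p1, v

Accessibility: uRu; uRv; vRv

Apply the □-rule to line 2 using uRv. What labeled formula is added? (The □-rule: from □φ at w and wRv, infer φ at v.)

(p1 → p2) → ¬p1, v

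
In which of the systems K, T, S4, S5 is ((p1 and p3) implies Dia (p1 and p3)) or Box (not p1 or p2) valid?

T, S4, S5

T-tableau for the negation not (((p1 and p3) implies Dia (p1 and p3)) or Box (not p1 or p2)):
1. not (((p1 and p3) implies Dia (p1 and p3)) or Box (not p1 or p2)), w0
2. not ((p1 and p3) implies Dia (p1 and p3)), w0   [neg-or-rule on 1]
3. not Box (not p1 or p2), w0   [neg-or-rule on 1]
4. p1 and p3, w0   [neg-implies-rule on 2]
5. not Dia (p1 and p3), w0   [neg-implies-rule on 2]
6. p1, w0   [and-rule on 4]
7. p3, w0   [and-rule on 4]
8. not (p1 and p3), w0   [neg-Dia-rule on 5 via w0Rw0]
9. not p3, w0   [neg-and-rule on 8 (branches; this branch)]
Accessibility: w0Rw0
Branch closes: p3 and not p3 both at w0.
Every branch closes (one shown): valid in T, hence also in S4, S5 (every theorem of T is a theorem of S4 and S5).
K-tableau for the negation not (((p1 and p3) implies Dia (p1 and p3)) or Box (not p1 or p2)):
1. not (((p1 and p3) implies Dia (p1 and p3)) or Box (not p1 or p2)), w0
2. not ((p1 and p3) implies Dia (p1 and p3)), w0   [neg-or-rule on 1]
3. not Box (not p1 or p2), w0   [neg-or-rule on 1]
4. p1 and p3, w0   [neg-implies-rule on 2]
5. not Dia (p1 and p3), w0   [neg-implies-rule on 2]
6. p1, w0   [and-rule on 4]
7. p3, w0   [and-rule on 4]
8. not (not p1 or p2), w1   [neg-Box-rule on 3: fresh world w1, w0Rw1]
9. p1, w1   [neg-or-rule on 8]
10. not p2, w1   [neg-or-rule on 8]
11. not (p1 and p3), w1   [neg-Dia-rule on 5 via w0Rw1]
12. not p3, w1   [neg-and-rule on 11 (branches; this branch)]
Accessibility: w0Rw1
Complete open branch: countermodel on a K-frame, so not valid in K.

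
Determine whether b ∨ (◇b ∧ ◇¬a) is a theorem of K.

No, not valid

Tableau for the negation ¬(b ∨ (◇b ∧ ◇¬a)):
1. ¬(b ∨ (◇b ∧ ◇¬a)), w0
2. ¬b, w0
3. ¬(◇b ∧ ◇¬a), w0
4. ¬◇¬a, w0
The negation has an open branch (countermodel exists).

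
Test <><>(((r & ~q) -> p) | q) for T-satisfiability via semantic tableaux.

Satisfiable

1. <><>(((r & ~q) -> p) | q), u
2. <>(((r & ~q) -> p) | q), v   [<>-rule on 1: fresh world v, uRv]
3. ((r & ~q) -> p) | q, w   [<>-rule on 2: fresh world w, vRw]
4. q, w   [|-rule on 3 (branches; this branch)]
Accessibility: uRu, uRv, vRv, vRw, wRw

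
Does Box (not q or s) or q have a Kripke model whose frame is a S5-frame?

1. Box (not q or s) or q, 0
2. q, 0   [or-rule on 1 (branches; this branch)]
Accessibility: 0R0

Yes, satisfiable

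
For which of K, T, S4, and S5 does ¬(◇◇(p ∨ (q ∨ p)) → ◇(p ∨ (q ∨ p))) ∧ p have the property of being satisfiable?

K-tableau for the formula:
1. ¬(◇◇(p ∨ (q ∨ p)) → ◇(p ∨ (q ∨ p))) ∧ p, 0
2. ¬(◇◇(p ∨ (q ∨ p)) → ◇(p ∨ (q ∨ p))), 0
3. p, 0
4. ◇◇(p ∨ (q ∨ p)), 0
5. ¬◇(p ∨ (q ∨ p)), 0
6. ◇(p ∨ (q ∨ p)), 1
7. ¬(p ∨ (q ∨ p)), 1
8. ¬p, 1
9. ¬(q ∨ p), 1
10. ¬q, 1
11. p ∨ (q ∨ p), 2
12. q ∨ p, 2
13. p, 2
Accessibility: 0R1, 1R2
Complete open branch: satisfiable in K.
T-tableau for the formula:
1. ¬(◇◇(p ∨ (q ∨ p)) → ◇(p ∨ (q ∨ p))) ∧ p, 0
2. ¬(◇◇(p ∨ (q ∨ p)) → ◇(p ∨ (q ∨ p))), 0
3. p, 0
4. ◇◇(p ∨ (q ∨ p)), 0
5. ¬◇(p ∨ (q ∨ p)), 0
6. ¬(p ∨ (q ∨ p)), 0
7. ¬p, 0
8. ¬(q ∨ p), 0
Accessibility: 0R0
Branch closes: p and ¬p both at 0.
Every branch closes (one shown): unsatisfiable in T, hence also in S4, S5 (every S4/S5-frame is a T-frame).

K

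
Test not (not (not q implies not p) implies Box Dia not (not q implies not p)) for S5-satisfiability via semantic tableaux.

1. not (not (not q implies not p) implies Box Dia not (not q implies not p)), u
2. not (not q implies not p), u
3. not Box Dia not (not q implies not p), u
4. not q, u
5. p, u
6. not Dia not (not q implies not p), v
7. not q implies not p, u
8. not q implies not p, v
9. not p, u
Accessibility: uRu, uRv, vRu, vRv
Branch closes: p and not p both at u.
All branches of the tableau close; one closing branch shown above.

Unsatisfiable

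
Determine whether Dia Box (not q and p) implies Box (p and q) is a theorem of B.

No, not valid

Tableau for the negation not (Dia Box (not q and p) implies Box (p and q)):
1. not (Dia Box (not q and p) implies Box (p and q)), w0
2. Dia Box (not q and p), w0   [neg-implies-rule on 1]
3. not Box (p and q), w0   [neg-implies-rule on 1]
4. Box (not q and p), w1   [Dia-rule on 2: fresh world w1, w0Rw1]
5. not q and p, w0   [Box-rule on 4 via w1Rw0]
6. not q, w0   [and-rule on 5]
7. p, w0   [and-rule on 5]
8. not q and p, w1   [Box-rule on 4 via w1Rw1]
9. not q, w1   [and-rule on 8]
10. p, w1   [and-rule on 8]
11. not (p and q), w2   [neg-Box-rule on 3: fresh world w2, w0Rw2]
12. not q, w2   [neg-and-rule on 11 (branches; this branch)]
Accessibility: w0Rw0, w0Rw1, w0Rw2, w1Rw0, w1Rw1, w2Rw0, w2Rw2
The negation has an open branch (countermodel exists).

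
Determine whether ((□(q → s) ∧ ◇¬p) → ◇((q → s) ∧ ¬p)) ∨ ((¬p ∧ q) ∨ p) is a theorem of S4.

Tableau for the negation ¬(((□(q → s) ∧ ◇¬p) → ◇((q → s) ∧ ¬p)) ∨ ((¬p ∧ q) ∨ p)):
1. ¬(((□(q → s) ∧ ◇¬p) → ◇((q → s) ∧ ¬p)) ∨ ((¬p ∧ q) ∨ p)), u
2. ¬((□(q → s) ∧ ◇¬p) → ◇((q → s) ∧ ¬p)), u   [¬∨-rule on 1]
3. ¬((¬p ∧ q) ∨ p), u   [¬∨-rule on 1]
4. □(q → s) ∧ ◇¬p, u   [¬→-rule on 2]
5. ¬◇((q → s) ∧ ¬p), u   [¬→-rule on 2]
6. ¬(¬p ∧ q), u   [¬∨-rule on 3]
7. ¬p, u   [¬∨-rule on 3]
8. □(q → s), u   [∧-rule on 4]
9. ◇¬p, u   [∧-rule on 4]
10. ¬((q → s) ∧ ¬p), u   [¬◇-rule on 5 via uRu]
11. q → s, u   [□-rule on 8 via uRu]
12. ¬q, u   [¬∧-rule on 6 (branches; this branch)]
13. ¬(q → s), u   [¬∧-rule on 10 (branches; this branch)]
14. q, u   [¬→-rule on 13]
15. ¬s, u   [¬→-rule on 13]
Accessibility: uRu
Branch closes: q and ¬q both at u.
All branches of the negation close; one closing branch shown above.

Valid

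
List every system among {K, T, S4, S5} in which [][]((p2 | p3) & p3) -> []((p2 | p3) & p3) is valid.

T, S4, S5

K-tableau for the negation ~([][]((p2 | p3) & p3) -> []((p2 | p3) & p3)):
1. ~([][]((p2 | p3) & p3) -> []((p2 | p3) & p3)), w0
2. [][]((p2 | p3) & p3), w0   [~->-rule on 1]
3. ~[]((p2 | p3) & p3), w0   [~->-rule on 1]
4. ~((p2 | p3) & p3), w1   [~[]-rule on 3: fresh world w1, w0Rw1]
5. []((p2 | p3) & p3), w1   [[]-rule on 2 via w0Rw1]
6. ~p3, w1   [~&-rule on 4 (branches; this branch)]
Accessibility: w0Rw1
Complete open branch: countermodel on a K-frame, so not valid in K.
T-tableau for the negation ~([][]((p2 | p3) & p3) -> []((p2 | p3) & p3)):
1. ~([][]((p2 | p3) & p3) -> []((p2 | p3) & p3)), w0
2. [][]((p2 | p3) & p3), w0   [~->-rule on 1]
3. ~[]((p2 | p3) & p3), w0   [~->-rule on 1]
4. []((p2 | p3) & p3), w0   [[]-rule on 2 via w0Rw0]
5. (p2 | p3) & p3, w0   [[]-rule on 4 via w0Rw0]
6. p2 | p3, w0   [&-rule on 5]
7. p3, w0   [&-rule on 5]
8. ~((p2 | p3) & p3), w1   [~[]-rule on 3: fresh world w1, w0Rw1]
9. []((p2 | p3) & p3), w1   [[]-rule on 2 via w0Rw1]
10. (p2 | p3) & p3, w1   [[]-rule on 4 via w0Rw1]
11. p2 | p3, w1   [&-rule on 10]
12. p3, w1   [&-rule on 10]
13. ~(p2 | p3), w1   [~&-rule on 8 (branches; this branch)]
14. ~p2, w1   [~|-rule on 13]
15. ~p3, w1   [~|-rule on 13]
Accessibility: w0Rw0, w0Rw1, w1Rw1
Branch closes: p3 and ~p3 both at w1.
Every branch closes (one shown): valid in T, hence also in S4, S5 (every theorem of T is a theorem of S4 and S5).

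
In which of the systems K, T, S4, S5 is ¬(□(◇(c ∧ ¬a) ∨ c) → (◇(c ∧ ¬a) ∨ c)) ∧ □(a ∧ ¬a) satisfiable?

T-tableau for the formula:
1. ¬(□(◇(c ∧ ¬a) ∨ c) → (◇(c ∧ ¬a) ∨ c)) ∧ □(a ∧ ¬a), 0
2. ¬(□(◇(c ∧ ¬a) ∨ c) → (◇(c ∧ ¬a) ∨ c)), 0
3. □(a ∧ ¬a), 0
4. □(◇(c ∧ ¬a) ∨ c), 0
5. ¬(◇(c ∧ ¬a) ∨ c), 0
6. ¬◇(c ∧ ¬a), 0
7. ¬c, 0
8. a ∧ ¬a, 0
9. a, 0
10. ¬a, 0
Accessibility: 0R0
Branch closes: a and ¬a both at 0.
Every branch closes (one shown): unsatisfiable in T, hence also in S4, S5 (every S4/S5-frame is a T-frame).
K-tableau for the formula:
1. ¬(□(◇(c ∧ ¬a) ∨ c) → (◇(c ∧ ¬a) ∨ c)) ∧ □(a ∧ ¬a), 0
2. ¬(□(◇(c ∧ ¬a) ∨ c) → (◇(c ∧ ¬a) ∨ c)), 0
3. □(a ∧ ¬a), 0
4. □(◇(c ∧ ¬a) ∨ c), 0
5. ¬(◇(c ∧ ¬a) ∨ c), 0
6. ¬◇(c ∧ ¬a), 0
7. ¬c, 0
Complete open branch: satisfiable in K.

K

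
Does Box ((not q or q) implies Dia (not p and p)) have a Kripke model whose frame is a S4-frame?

No, unsatisfiable

1. Box ((not q or q) implies Dia (not p and p)), u
2. (not q or q) implies Dia (not p and p), u
3. Dia (not p and p), u
4. not p and p, v
5. not p, v
6. p, v
Accessibility: uRu, uRv, vRv
Branch closes: p and not p both at v.
Every branch closes; the branch above is one of them.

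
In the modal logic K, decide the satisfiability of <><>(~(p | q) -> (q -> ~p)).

1. <><>(~(p | q) -> (q -> ~p)), w0
2. <>(~(p | q) -> (q -> ~p)), w1
3. ~(p | q) -> (q -> ~p), w2
4. q -> ~p, w2
5. ~p, w2
Accessibility: w0Rw1, w1Rw2

Satisfiable (open branch found)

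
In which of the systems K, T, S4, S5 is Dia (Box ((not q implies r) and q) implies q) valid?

K-tableau for the negation not Dia (Box ((not q implies r) and q) implies q):
1. not Dia (Box ((not q implies r) and q) implies q), 0
Complete open branch: countermodel on a K-frame, so not valid in K.
T-tableau for the negation not Dia (Box ((not q implies r) and q) implies q):
1. not Dia (Box ((not q implies r) and q) implies q), 0
2. not (Box ((not q implies r) and q) implies q), 0   [neg-Dia-rule on 1 via 0R0]
3. Box ((not q implies r) and q), 0   [neg-implies-rule on 2]
4. not q, 0   [neg-implies-rule on 2]
5. (not q implies r) and q, 0   [Box-rule on 3 via 0R0]
6. not q implies r, 0   [and-rule on 5]
7. q, 0   [and-rule on 5]
Accessibility: 0R0
Branch closes: q and not q both at 0.
Every branch closes (one shown): valid in T, hence also in S4, S5 (every theorem of T is a theorem of S4 and S5).

T, S4, S5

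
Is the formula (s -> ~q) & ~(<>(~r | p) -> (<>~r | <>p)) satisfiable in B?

Unsatisfiable (every branch closes)

1. (s -> ~q) & ~(<>(~r | p) -> (<>~r | <>p)), w0
2. s -> ~q, w0   [&-rule on 1]
3. ~(<>(~r | p) -> (<>~r | <>p)), w0   [&-rule on 1]
4. <>(~r | p), w0   [~->-rule on 3]
5. ~(<>~r | <>p), w0   [~->-rule on 3]
6. ~<>~r, w0   [~|-rule on 5]
7. ~<>p, w0   [~|-rule on 5]
8. r, w0   [~<>-rule on 6 via w0Rw0]
9. ~p, w0   [~<>-rule on 7 via w0Rw0]
10. ~q, w0   [->-rule on 2 (branches; this branch)]
11. ~r | p, w1   [<>-rule on 4: fresh world w1, w0Rw1]
12. r, w1   [~<>-rule on 6 via w0Rw1]
13. ~p, w1   [~<>-rule on 7 via w0Rw1]
14. p, w1   [|-rule on 11 (branches; this branch)]
Accessibility: w0Rw0, w0Rw1, w1Rw0, w1Rw1
Branch closes: p and ~p both at w1.
All branches of the tableau close; one closing branch shown above.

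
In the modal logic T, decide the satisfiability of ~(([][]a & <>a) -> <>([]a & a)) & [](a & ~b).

Unsatisfiable

1. ~(([][]a & <>a) -> <>([]a & a)) & [](a & ~b), w0
2. ~(([][]a & <>a) -> <>([]a & a)), w0
3. [](a & ~b), w0
4. [][]a & <>a, w0
5. ~<>([]a & a), w0
6. [][]a, w0
7. <>a, w0
8. a & ~b, w0
9. a, w0
10. ~b, w0
11. ~([]a & a), w0
12. []a, w0
13. ~[]a, w0
14. a, w1
15. a & ~b, w1
16. ~b, w1
17. ~([]a & a), w1
18. []a, w1
19. ~[]a, w1
20. ~a, w2
21. a & ~b, w2
22. a, w2
23. ~b, w2
Accessibility: w0Rw0, w0Rw1, w0Rw2, w1Rw1, w2Rw2
Branch closes: a and ~a both at w2.
(One branch shown.) All branches close.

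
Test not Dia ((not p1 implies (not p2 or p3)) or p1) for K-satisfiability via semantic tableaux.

1. not Dia ((not p1 implies (not p2 or p3)) or p1), 0

Satisfiable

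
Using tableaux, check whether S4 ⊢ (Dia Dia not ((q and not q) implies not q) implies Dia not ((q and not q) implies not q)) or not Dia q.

Tableau for the negation not ((Dia Dia not ((q and not q) implies not q) implies Dia not ((q and not q) implies not q)) or not Dia q):
1. not ((Dia Dia not ((q and not q) implies not q) implies Dia not ((q and not q) implies not q)) or not Dia q), w0
2. not (Dia Dia not ((q and not q) implies not q) implies Dia not ((q and not q) implies not q)), w0
3. Dia q, w0
4. Dia Dia not ((q and not q) implies not q), w0
5. not Dia not ((q and not q) implies not q), w0
6. (q and not q) implies not q, w0
7. not (q and not q), w0
8. q, w0
9. q, w1
10. (q and not q) implies not q, w1
11. not (q and not q), w1
12. Dia not ((q and not q) implies not q), w2
13. (q and not q) implies not q, w2
14. not (q and not q), w2
15. q, w2
16. not ((q and not q) implies not q), w3
17. q and not q, w3
18. q, w3
19. not q, w3
Accessibility: w0Rw0, w0Rw1, w0Rw2, w0Rw3, w1Rw1, w2Rw2, w2Rw3, w3Rw3
Branch closes: q and not q both at w3.
Every branch of the negation's tableau closes; the branch above is one of them.

Valid in S4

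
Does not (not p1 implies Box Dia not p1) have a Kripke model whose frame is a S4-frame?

Yes, satisfiable

1. not (not p1 implies Box Dia not p1), 0
2. not p1, 0   [neg-implies-rule on 1]
3. not Box Dia not p1, 0   [neg-implies-rule on 1]
4. not Dia not p1, 1   [neg-Box-rule on 3: fresh world 1, 0R1]
5. p1, 1   [neg-Dia-rule on 4 via 1R1]
Accessibility: 0R0, 0R1, 1R1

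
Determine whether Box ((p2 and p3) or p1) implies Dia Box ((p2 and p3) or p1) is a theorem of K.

Invalid (countermodel exists)

Tableau for the negation not (Box ((p2 and p3) or p1) implies Dia Box ((p2 and p3) or p1)):
1. not (Box ((p2 and p3) or p1) implies Dia Box ((p2 and p3) or p1)), w0
2. Box ((p2 and p3) or p1), w0   [neg-implies-rule on 1]
3. not Dia Box ((p2 and p3) or p1), w0   [neg-implies-rule on 1]
The negation has an open branch (countermodel exists).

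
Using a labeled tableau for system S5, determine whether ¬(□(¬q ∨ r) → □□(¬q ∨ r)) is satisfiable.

Unsatisfiable

1. ¬(□(¬q ∨ r) → □□(¬q ∨ r)), 0
2. □(¬q ∨ r), 0   [¬→-rule on 1]
3. ¬□□(¬q ∨ r), 0   [¬→-rule on 1]
4. ¬q ∨ r, 0   [□-rule on 2 via 0R0]
5. r, 0   [∨-rule on 4 (branches; this branch)]
6. ¬□(¬q ∨ r), 1   [¬□-rule on 3: fresh world 1, 0R1]
7. ¬q ∨ r, 1   [□-rule on 2 via 0R1]
8. r, 1   [∨-rule on 7 (branches; this branch)]
9. ¬(¬q ∨ r), 2   [¬□-rule on 6: fresh world 2, 1R2]
10. q, 2   [¬∨-rule on 9]
11. ¬r, 2   [¬∨-rule on 9]
12. ¬q ∨ r, 2   [□-rule on 2 via 0R2]
13. r, 2   [∨-rule on 12 (branches; this branch)]
Accessibility: 0R0, 0R1, 0R2, 1R0, 1R1, 1R2, 2R0, 2R1, 2R2
Branch closes: r and ¬r both at 2.
All branches of the tableau close; one closing branch shown above.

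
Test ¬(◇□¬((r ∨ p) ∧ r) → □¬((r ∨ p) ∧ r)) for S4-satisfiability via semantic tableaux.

1. ¬(◇□¬((r ∨ p) ∧ r) → □¬((r ∨ p) ∧ r)), 0
2. ◇□¬((r ∨ p) ∧ r), 0
3. ¬□¬((r ∨ p) ∧ r), 0
4. □¬((r ∨ p) ∧ r), 1
5. ¬((r ∨ p) ∧ r), 1
6. ¬r, 1
7. (r ∨ p) ∧ r, 2
8. r ∨ p, 2
9. r, 2
10. p, 2
Accessibility: 0R0, 0R1, 0R2, 1R1, 2R2

Yes, satisfiable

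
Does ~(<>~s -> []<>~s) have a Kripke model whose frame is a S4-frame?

Satisfiable

1. ~(<>~s -> []<>~s), u
2. <>~s, u   [~->-rule on 1]
3. ~[]<>~s, u   [~->-rule on 1]
4. ~s, v   [<>-rule on 2: fresh world v, uRv]
5. ~<>~s, w   [~[]-rule on 3: fresh world w, uRw]
6. s, w   [~<>-rule on 5 via wRw]
Accessibility: uRu, uRv, uRw, vRv, wRw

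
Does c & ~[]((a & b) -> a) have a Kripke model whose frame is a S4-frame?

1. c & ~[]((a & b) -> a), w0
2. c, w0
3. ~[]((a & b) -> a), w0
4. ~((a & b) -> a), w1
5. a & b, w1
6. ~a, w1
7. a, w1
8. b, w1
Accessibility: w0Rw0, w0Rw1, w1Rw1
Branch closes: a and ~a both at w1.
(One branch shown.) All branches close.

No, unsatisfiable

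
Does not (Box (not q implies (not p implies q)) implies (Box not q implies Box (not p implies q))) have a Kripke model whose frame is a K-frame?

1. not (Box (not q implies (not p implies q)) implies (Box not q implies Box (not p implies q))), u
2. Box (not q implies (not p implies q)), u
3. not (Box not q implies Box (not p implies q)), u
4. Box not q, u
5. not Box (not p implies q), u
6. not (not p implies q), v
7. not p, v
8. not q, v
9. not q implies (not p implies q), v
10. not p implies q, v
11. q, v
Accessibility: uRv
Branch closes: q and not q both at v.
All branches of the tableau close; one closing branch shown above.

No, unsatisfiable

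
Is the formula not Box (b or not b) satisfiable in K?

No, unsatisfiable

1. not Box (b or not b), u
2. not (b or not b), v
3. not b, v
4. b, v
Accessibility: uRv
Branch closes: b and not b both at v.
All branches of the tableau close; one closing branch shown above.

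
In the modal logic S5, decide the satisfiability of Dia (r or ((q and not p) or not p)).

1. Dia (r or ((q and not p) or not p)), w0
2. r or ((q and not p) or not p), w1
3. (q and not p) or not p, w1
4. not p, w1
Accessibility: w0Rw0, w0Rw1, w1Rw0, w1Rw1

Satisfiable (open branch found)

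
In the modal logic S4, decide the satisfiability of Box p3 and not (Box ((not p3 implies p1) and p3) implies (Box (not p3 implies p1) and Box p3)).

Unsatisfiable (every branch closes)

1. Box p3 and not (Box ((not p3 implies p1) and p3) implies (Box (not p3 implies p1) and Box p3)), w0
2. Box p3, w0   [and-rule on 1]
3. not (Box ((not p3 implies p1) and p3) implies (Box (not p3 implies p1) and Box p3)), w0   [and-rule on 1]
4. Box ((not p3 implies p1) and p3), w0   [neg-implies-rule on 3]
5. not (Box (not p3 implies p1) and Box p3), w0   [neg-implies-rule on 3]
6. p3, w0   [Box-rule on 2 via w0Rw0]
7. (not p3 implies p1) and p3, w0   [Box-rule on 4 via w0Rw0]
8. not p3 implies p1, w0   [and-rule on 7]
9. not Box (not p3 implies p1), w0   [neg-and-rule on 5 (branches; this branch)]
10. p1, w0   [implies-rule on 8 (branches; this branch)]
11. not (not p3 implies p1), w1   [neg-Box-rule on 9: fresh world w1, w0Rw1]
12. not p3, w1   [neg-implies-rule on 11]
13. not p1, w1   [neg-implies-rule on 11]
14. p3, w1   [Box-rule on 2 via w0Rw1]
Accessibility: w0Rw0, w0Rw1, w1Rw1
Branch closes: p3 and not p3 both at w1.
All branches of the tableau close; one closing branch shown above.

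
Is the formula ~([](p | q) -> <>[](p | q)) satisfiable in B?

Unsatisfiable

1. ~([](p | q) -> <>[](p | q)), w0
2. [](p | q), w0
3. ~<>[](p | q), w0
4. p | q, w0
5. ~[](p | q), w0
6. q, w0
7. ~(p | q), w1
8. ~p, w1
9. ~q, w1
10. p | q, w1
11. ~[](p | q), w1
12. q, w1
Accessibility: w0Rw0, w0Rw1, w1Rw0, w1Rw1
Branch closes: q and ~q both at w1.
(One branch shown.) All branches close.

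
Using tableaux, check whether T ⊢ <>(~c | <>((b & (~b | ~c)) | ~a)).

Tableau for the negation ~<>(~c | <>((b & (~b | ~c)) | ~a)):
1. ~<>(~c | <>((b & (~b | ~c)) | ~a)), w0
2. ~(~c | <>((b & (~b | ~c)) | ~a)), w0   [~<>-rule on 1 via w0Rw0]
3. c, w0   [~|-rule on 2]
4. ~<>((b & (~b | ~c)) | ~a), w0   [~|-rule on 2]
5. ~((b & (~b | ~c)) | ~a), w0   [~<>-rule on 4 via w0Rw0]
6. ~(b & (~b | ~c)), w0   [~|-rule on 5]
7. a, w0   [~|-rule on 5]
8. ~(~b | ~c), w0   [~&-rule on 6 (branches; this branch)]
9. b, w0   [~|-rule on 8]
Accessibility: w0Rw0
The negation has an open branch (countermodel exists).

No, not valid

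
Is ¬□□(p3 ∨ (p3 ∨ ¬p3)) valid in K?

Tableau for the negation □□(p3 ∨ (p3 ∨ ¬p3)):
1. □□(p3 ∨ (p3 ∨ ¬p3)), u
The negation has an open branch (countermodel exists).

No, not valid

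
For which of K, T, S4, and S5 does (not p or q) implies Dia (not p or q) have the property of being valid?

T, S4, S5

T-tableau for the negation not ((not p or q) implies Dia (not p or q)):
1. not ((not p or q) implies Dia (not p or q)), 0
2. not p or q, 0
3. not Dia (not p or q), 0
4. not (not p or q), 0
5. p, 0
6. not q, 0
7. q, 0
Accessibility: 0R0
Branch closes: q and not q both at 0.
Every branch closes (one shown): valid in T, hence also in S4, S5 (every theorem of T is a theorem of S4 and S5).
K-tableau for the negation not ((not p or q) implies Dia (not p or q)):
1. not ((not p or q) implies Dia (not p or q)), 0
2. not p or q, 0
3. not Dia (not p or q), 0
4. q, 0
Complete open branch: countermodel on a K-frame, so not valid in K.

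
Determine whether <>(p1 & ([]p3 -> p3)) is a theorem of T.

Tableau for the negation ~<>(p1 & ([]p3 -> p3)):
1. ~<>(p1 & ([]p3 -> p3)), u
2. ~(p1 & ([]p3 -> p3)), u
3. ~p1, u
Accessibility: uRu
The negation has an open branch (countermodel exists).

Invalid (countermodel exists)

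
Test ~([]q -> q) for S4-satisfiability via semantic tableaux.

No, unsatisfiable

1. ~([]q -> q), 0
2. []q, 0   [~->-rule on 1]
3. ~q, 0   [~->-rule on 1]
4. q, 0   [[]-rule on 2 via 0R0]
Accessibility: 0R0
Branch closes: q and ~q both at 0.
All branches of the tableau close; one closing branch shown above.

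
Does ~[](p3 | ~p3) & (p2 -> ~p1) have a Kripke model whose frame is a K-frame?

No, unsatisfiable

1. ~[](p3 | ~p3) & (p2 -> ~p1), w0
2. ~[](p3 | ~p3), w0
3. p2 -> ~p1, w0
4. ~p1, w0
5. ~(p3 | ~p3), w1
6. ~p3, w1
7. p3, w1
Accessibility: w0Rw1
Branch closes: p3 and ~p3 both at w1.
Every branch closes; the branch above is one of them.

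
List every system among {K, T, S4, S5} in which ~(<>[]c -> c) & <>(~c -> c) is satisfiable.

K, T, S4

S4-tableau for the formula:
1. ~(<>[]c -> c) & <>(~c -> c), w0
2. ~(<>[]c -> c), w0
3. <>(~c -> c), w0
4. <>[]c, w0
5. ~c, w0
6. ~c -> c, w1
7. c, w1
8. []c, w2
9. c, w2
Accessibility: w0Rw0, w0Rw1, w0Rw2, w1Rw1, w2Rw2
Complete open branch: satisfiable in S4, hence also in K, T (this S4-model is also a K-model and a T-model).
S5-tableau for the formula:
1. ~(<>[]c -> c) & <>(~c -> c), w0
2. ~(<>[]c -> c), w0
3. <>(~c -> c), w0
4. <>[]c, w0
5. ~c, w0
6. ~c -> c, w1
7. c, w1
8. []c, w2
9. c, w0
Accessibility: w0Rw0, w0Rw1, w0Rw2, w1Rw0, w1Rw1, w1Rw2, w2Rw0, w2Rw1, w2Rw2
Branch closes: c and ~c both at w0.
Every branch closes (one shown): unsatisfiable in S5.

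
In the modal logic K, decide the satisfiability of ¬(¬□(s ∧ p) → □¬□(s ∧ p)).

Satisfiable (open branch found)

1. ¬(¬□(s ∧ p) → □¬□(s ∧ p)), 0
2. ¬□(s ∧ p), 0
3. ¬□¬□(s ∧ p), 0
4. ¬(s ∧ p), 1
5. ¬p, 1
6. □(s ∧ p), 2
Accessibility: 0R1, 0R2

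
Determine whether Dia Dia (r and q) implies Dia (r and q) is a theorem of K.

Tableau for the negation not (Dia Dia (r and q) implies Dia (r and q)):
1. not (Dia Dia (r and q) implies Dia (r and q)), 0
2. Dia Dia (r and q), 0
3. not Dia (r and q), 0
4. Dia (r and q), 1
5. not (r and q), 1
6. not q, 1
7. r and q, 2
8. r, 2
9. q, 2
Accessibility: 0R1, 1R2
The negation has an open branch (countermodel exists).

Not valid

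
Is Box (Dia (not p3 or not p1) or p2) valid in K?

Not valid

Tableau for the negation not Box (Dia (not p3 or not p1) or p2):
1. not Box (Dia (not p3 or not p1) or p2), 0
2. not (Dia (not p3 or not p1) or p2), 1
3. not Dia (not p3 or not p1), 1
4. not p2, 1
Accessibility: 0R1
The negation has an open branch (countermodel exists).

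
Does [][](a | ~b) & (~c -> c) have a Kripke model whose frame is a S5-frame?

Satisfiable

1. [][](a | ~b) & (~c -> c), u
2. [][](a | ~b), u   [&-rule on 1]
3. ~c -> c, u   [&-rule on 1]
4. [](a | ~b), u   [[]-rule on 2 via uRu]
5. a | ~b, u   [[]-rule on 4 via uRu]
6. c, u   [->-rule on 3 (branches; this branch)]
7. ~b, u   [|-rule on 5 (branches; this branch)]
Accessibility: uRu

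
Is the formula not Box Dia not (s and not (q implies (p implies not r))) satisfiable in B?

Satisfiable

1. not Box Dia not (s and not (q implies (p implies not r))), w0
2. not Dia not (s and not (q implies (p implies not r))), w1   [neg-Box-rule on 1: fresh world w1, w0Rw1]
3. s and not (q implies (p implies not r)), w0   [neg-Dia-rule on 2 via w1Rw0]
4. s, w0   [and-rule on 3]
5. not (q implies (p implies not r)), w0   [and-rule on 3]
6. q, w0   [neg-implies-rule on 5]
7. not (p implies not r), w0   [neg-implies-rule on 5]
8. p, w0   [neg-implies-rule on 7]
9. r, w0   [neg-implies-rule on 7]
10. s and not (q implies (p implies not r)), w1   [neg-Dia-rule on 2 via w1Rw1]
11. s, w1   [and-rule on 10]
12. not (q implies (p implies not r)), w1   [and-rule on 10]
13. q, w1   [neg-implies-rule on 12]
14. not (p implies not r), w1   [neg-implies-rule on 12]
15. p, w1   [neg-implies-rule on 14]
16. r, w1   [neg-implies-rule on 14]
Accessibility: w0Rw0, w0Rw1, w1Rw0, w1Rw1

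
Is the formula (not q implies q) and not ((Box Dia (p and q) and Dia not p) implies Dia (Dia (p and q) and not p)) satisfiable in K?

1. (not q implies q) and not ((Box Dia (p and q) and Dia not p) implies Dia (Dia (p and q) and not p)), 0
2. not q implies q, 0
3. not ((Box Dia (p and q) and Dia not p) implies Dia (Dia (p and q) and not p)), 0
4. Box Dia (p and q) and Dia not p, 0
5. not Dia (Dia (p and q) and not p), 0
6. Box Dia (p and q), 0
7. Dia not p, 0
8. q, 0
9. not p, 1
10. not (Dia (p and q) and not p), 1
11. Dia (p and q), 1
12. not Dia (p and q), 1
13. p and q, 2
14. p, 2
15. q, 2
16. not (p and q), 2
17. not q, 2
Accessibility: 0R1, 1R2
Branch closes: q and not q both at 2.
(One branch shown.) All branches close.

No, unsatisfiable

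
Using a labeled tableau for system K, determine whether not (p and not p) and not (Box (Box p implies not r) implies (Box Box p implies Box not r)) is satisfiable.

1. not (p and not p) and not (Box (Box p implies not r) implies (Box Box p implies Box not r)), 0
2. not (p and not p), 0
3. not (Box (Box p implies not r) implies (Box Box p implies Box not r)), 0
4. Box (Box p implies not r), 0
5. not (Box Box p implies Box not r), 0
6. Box Box p, 0
7. not Box not r, 0
8. p, 0
9. r, 1
10. Box p implies not r, 1
11. Box p, 1
12. not Box p, 1
13. not p, 2
14. p, 2
Accessibility: 0R1, 1R2
Branch closes: p and not p both at 2.
Every branch closes; the branch above is one of them.

Unsatisfiable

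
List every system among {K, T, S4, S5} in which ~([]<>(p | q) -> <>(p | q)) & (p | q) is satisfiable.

K-tableau for the formula:
1. ~([]<>(p | q) -> <>(p | q)) & (p | q), 0
2. ~([]<>(p | q) -> <>(p | q)), 0   [&-rule on 1]
3. p | q, 0   [&-rule on 1]
4. []<>(p | q), 0   [~->-rule on 2]
5. ~<>(p | q), 0   [~->-rule on 2]
6. q, 0   [|-rule on 3 (branches; this branch)]
Complete open branch: satisfiable in K.
T-tableau for the formula:
1. ~([]<>(p | q) -> <>(p | q)) & (p | q), 0
2. ~([]<>(p | q) -> <>(p | q)), 0   [&-rule on 1]
3. p | q, 0   [&-rule on 1]
4. []<>(p | q), 0   [~->-rule on 2]
5. ~<>(p | q), 0   [~->-rule on 2]
6. <>(p | q), 0   [[]-rule on 4 via 0R0]
7. ~(p | q), 0   [~<>-rule on 5 via 0R0]
8. ~p, 0   [~|-rule on 7]
9. ~q, 0   [~|-rule on 7]
10. q, 0   [|-rule on 3 (branches; this branch)]
Accessibility: 0R0
Branch closes: q and ~q both at 0.
Every branch closes (one shown): unsatisfiable in T, hence also in S4, S5 (every S4/S5-frame is a T-frame).

K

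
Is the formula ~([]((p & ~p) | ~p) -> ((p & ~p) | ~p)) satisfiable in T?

Unsatisfiable (every branch closes)

1. ~([]((p & ~p) | ~p) -> ((p & ~p) | ~p)), w0
2. []((p & ~p) | ~p), w0   [~->-rule on 1]
3. ~((p & ~p) | ~p), w0   [~->-rule on 1]
4. ~(p & ~p), w0   [~|-rule on 3]
5. p, w0   [~|-rule on 3]
6. (p & ~p) | ~p, w0   [[]-rule on 2 via w0Rw0]
7. p & ~p, w0   [|-rule on 6 (branches; this branch)]
8. ~p, w0   [&-rule on 7]
Accessibility: w0Rw0
Branch closes: p and ~p both at w0.
Every branch closes; the branch above is one of them.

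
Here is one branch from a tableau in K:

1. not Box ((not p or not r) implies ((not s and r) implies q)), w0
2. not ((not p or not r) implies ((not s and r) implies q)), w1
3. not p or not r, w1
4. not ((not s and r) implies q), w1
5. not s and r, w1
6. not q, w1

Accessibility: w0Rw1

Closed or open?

There is no literal clash: for every atom and world, at most one sign appears.

Open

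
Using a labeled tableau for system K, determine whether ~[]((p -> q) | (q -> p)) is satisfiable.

1. ~[]((p -> q) | (q -> p)), 0
2. ~((p -> q) | (q -> p)), 1   [~[]-rule on 1: fresh world 1, 0R1]
3. ~(p -> q), 1   [~|-rule on 2]
4. ~(q -> p), 1   [~|-rule on 2]
5. p, 1   [~->-rule on 3]
6. ~q, 1   [~->-rule on 3]
7. q, 1   [~->-rule on 4]
8. ~p, 1   [~->-rule on 4]
Accessibility: 0R1
Branch closes: q and ~q both at 1.
Every branch closes; the branch above is one of them.

Unsatisfiable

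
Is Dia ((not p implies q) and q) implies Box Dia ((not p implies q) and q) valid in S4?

Tableau for the negation not (Dia ((not p implies q) and q) implies Box Dia ((not p implies q) and q)):
1. not (Dia ((not p implies q) and q) implies Box Dia ((not p implies q) and q)), w0
2. Dia ((not p implies q) and q), w0   [neg-implies-rule on 1]
3. not Box Dia ((not p implies q) and q), w0   [neg-implies-rule on 1]
4. (not p implies q) and q, w1   [Dia-rule on 2: fresh world w1, w0Rw1]
5. not p implies q, w1   [and-rule on 4]
6. q, w1   [and-rule on 4]
7. not Dia ((not p implies q) and q), w2   [neg-Box-rule on 3: fresh world w2, w0Rw2]
8. not ((not p implies q) and q), w2   [neg-Dia-rule on 7 via w2Rw2]
9. not q, w2   [neg-and-rule on 8 (branches; this branch)]
Accessibility: w0Rw0, w0Rw1, w0Rw2, w1Rw1, w2Rw2
The negation has an open branch (countermodel exists).

Not valid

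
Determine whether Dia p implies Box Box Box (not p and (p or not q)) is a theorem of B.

Invalid (countermodel exists)

Tableau for the negation not (Dia p implies Box Box Box (not p and (p or not q))):
1. not (Dia p implies Box Box Box (not p and (p or not q))), u
2. Dia p, u
3. not Box Box Box (not p and (p or not q)), u
4. p, v
5. not Box Box (not p and (p or not q)), w
6. not Box (not p and (p or not q)), x
7. not (not p and (p or not q)), y
8. not (p or not q), y
9. not p, y
10. q, y
Accessibility: uRu, uRv, uRw, vRu, vRv, wRu, wRw, wRx, xRw, xRx, xRy, yRx, yRy
The negation has an open branch (countermodel exists).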